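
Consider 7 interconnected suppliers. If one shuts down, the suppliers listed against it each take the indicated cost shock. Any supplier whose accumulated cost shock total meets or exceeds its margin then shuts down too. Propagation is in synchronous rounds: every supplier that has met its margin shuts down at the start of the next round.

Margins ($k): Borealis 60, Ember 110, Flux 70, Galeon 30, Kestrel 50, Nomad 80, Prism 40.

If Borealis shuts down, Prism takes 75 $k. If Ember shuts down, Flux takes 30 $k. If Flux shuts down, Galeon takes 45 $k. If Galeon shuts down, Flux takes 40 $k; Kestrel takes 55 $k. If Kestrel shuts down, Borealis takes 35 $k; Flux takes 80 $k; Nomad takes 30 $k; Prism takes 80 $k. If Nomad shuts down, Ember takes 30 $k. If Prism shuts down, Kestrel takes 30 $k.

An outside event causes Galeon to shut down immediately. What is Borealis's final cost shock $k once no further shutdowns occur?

Round 1 — Galeon shuts down (initial).
  Flux: +40 → 40 < 70
  Kestrel: +55 → 55 ≥ 50
Round 2 — Kestrel shuts down.
  Borealis: +35 → 35 < 60
  Flux: +80 → 120 ≥ 70
  Nomad: +30 → 30 < 80
  Prism: +80 → 80 ≥ 40
Round 3 — Flux, Prism shut down.
No further shutdowns.

35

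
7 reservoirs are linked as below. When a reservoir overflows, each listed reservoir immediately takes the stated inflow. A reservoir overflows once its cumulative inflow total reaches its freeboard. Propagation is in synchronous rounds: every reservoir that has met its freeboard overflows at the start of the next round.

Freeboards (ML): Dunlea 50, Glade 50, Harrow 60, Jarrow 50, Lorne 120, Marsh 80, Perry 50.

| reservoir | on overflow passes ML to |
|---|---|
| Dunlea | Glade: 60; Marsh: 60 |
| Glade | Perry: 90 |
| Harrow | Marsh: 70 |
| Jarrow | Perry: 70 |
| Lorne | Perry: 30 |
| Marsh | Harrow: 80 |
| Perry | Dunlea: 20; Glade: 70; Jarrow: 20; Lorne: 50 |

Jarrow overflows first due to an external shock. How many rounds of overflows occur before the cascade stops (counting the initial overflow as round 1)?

3

Round 1 — Jarrow overflows (initial).
  Perry: +70 → 70 ≥ 50
Round 2 — Perry overflows.
  Dunlea: +20 → 20 < 50
  Glade: +70 → 70 ≥ 50
  Lorne: +50 → 50 < 120
Round 3 — Glade overflows.
No further overflows.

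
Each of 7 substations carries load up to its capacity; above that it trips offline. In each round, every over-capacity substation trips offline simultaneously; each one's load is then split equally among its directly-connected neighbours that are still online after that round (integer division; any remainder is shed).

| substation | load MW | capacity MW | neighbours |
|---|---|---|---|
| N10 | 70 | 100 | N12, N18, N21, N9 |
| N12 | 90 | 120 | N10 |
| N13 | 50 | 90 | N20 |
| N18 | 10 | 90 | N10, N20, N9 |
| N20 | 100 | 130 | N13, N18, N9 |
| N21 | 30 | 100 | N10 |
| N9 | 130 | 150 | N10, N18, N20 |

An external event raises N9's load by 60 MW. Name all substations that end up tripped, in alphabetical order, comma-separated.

N10, N12, N13, N18, N20, N9

Round 1 — N9 at 190 > 150. N9 trips offline.
  N9 sheds 190 MW to N10, N18, N20: 63 each (1 lost).
    N10: 70+63 = 133 > 100
    N18: 10+63 = 73 ≤ 90
    N20: 100+63 = 163 > 130
Round 2 — N10, N20 trip offline.
  N10 sheds 133 MW to N12, N18, N21: 44 each (1 lost).
    N12: 90+44 = 134 > 120
    N18: 73+44 = 117 > 90
    N21: 30+44 = 74 ≤ 100
  N20 sheds 163 MW to N13, N18: 81 each (1 lost).
    N13: 50+81 = 131 > 90
    N18: 117+81 = 198 > 90
Round 3 — N12, N13, N18 trip offline.
  N12 sheds 134 MW: no online neighbours, lost.
  N13 sheds 131 MW: no online neighbours, lost.
  N18 sheds 198 MW: no online neighbours, lost.
No further trips.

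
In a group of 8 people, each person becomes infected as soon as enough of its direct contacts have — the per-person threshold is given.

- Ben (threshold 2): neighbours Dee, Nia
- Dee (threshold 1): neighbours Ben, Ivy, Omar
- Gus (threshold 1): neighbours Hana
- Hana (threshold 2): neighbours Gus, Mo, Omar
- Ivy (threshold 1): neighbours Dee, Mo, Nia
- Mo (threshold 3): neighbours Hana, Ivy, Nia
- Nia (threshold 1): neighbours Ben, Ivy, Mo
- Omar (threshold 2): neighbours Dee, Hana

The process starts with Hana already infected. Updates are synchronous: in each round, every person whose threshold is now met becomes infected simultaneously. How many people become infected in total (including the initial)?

2

Round 1 — Hana becomes infected (initial).
Round 2 — checking thresholds:
  Gus: 1 of 1 neighbours ≥ 1, becomes infected.
  Mo: 1 of 3 neighbours < 3, below threshold.
  Omar: 1 of 2 neighbours < 2, below threshold.
Round 3 — no new infections; cascade stops.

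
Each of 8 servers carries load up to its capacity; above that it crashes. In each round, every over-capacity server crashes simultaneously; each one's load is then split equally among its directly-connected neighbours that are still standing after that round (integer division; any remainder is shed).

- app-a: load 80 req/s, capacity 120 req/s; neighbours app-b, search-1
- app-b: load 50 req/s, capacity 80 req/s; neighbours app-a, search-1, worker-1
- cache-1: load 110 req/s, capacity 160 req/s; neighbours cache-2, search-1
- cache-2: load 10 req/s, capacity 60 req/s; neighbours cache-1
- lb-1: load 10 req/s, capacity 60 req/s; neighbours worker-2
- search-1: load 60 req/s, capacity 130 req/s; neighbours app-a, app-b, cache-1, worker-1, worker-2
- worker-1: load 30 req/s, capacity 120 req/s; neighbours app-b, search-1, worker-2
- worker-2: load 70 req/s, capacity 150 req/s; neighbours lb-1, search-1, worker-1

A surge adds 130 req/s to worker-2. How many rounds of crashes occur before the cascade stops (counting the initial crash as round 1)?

2

Round 1 — worker-2 at 200 > 150. worker-2 crashes.
  worker-2 sheds 200 req/s to lb-1, search-1, worker-1: 66 each (2 lost).
    lb-1: 10+66 = 76 > 60
    search-1: 60+66 = 126 ≤ 130
    worker-1: 30+66 = 96 ≤ 120
Round 2 — lb-1 crashes.
  lb-1 sheds 76 req/s: no online neighbours, lost.
No further crashes.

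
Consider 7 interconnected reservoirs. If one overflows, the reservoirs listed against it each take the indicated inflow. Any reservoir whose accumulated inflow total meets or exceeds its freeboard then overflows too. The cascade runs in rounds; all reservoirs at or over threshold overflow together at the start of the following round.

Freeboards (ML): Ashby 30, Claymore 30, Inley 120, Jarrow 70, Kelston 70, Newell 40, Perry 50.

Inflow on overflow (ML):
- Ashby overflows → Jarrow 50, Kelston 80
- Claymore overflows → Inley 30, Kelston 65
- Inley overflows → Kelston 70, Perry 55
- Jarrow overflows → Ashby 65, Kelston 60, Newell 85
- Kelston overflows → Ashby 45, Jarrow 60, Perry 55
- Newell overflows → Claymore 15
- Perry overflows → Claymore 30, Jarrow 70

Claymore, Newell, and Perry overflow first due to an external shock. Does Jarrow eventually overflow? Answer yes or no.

Round 1 — Claymore, Newell, Perry overflow (initial).
  Inley: +30 → 30 < 120
  Jarrow: +70 → 70 ≥ 70
  Kelston: +65 → 65 < 70
Round 2 — Jarrow overflows.
  Ashby: +65 → 65 ≥ 30
  Kelston: +60 → 125 ≥ 70
Round 3 — Ashby, Kelston overflow.
No further overflows.

yes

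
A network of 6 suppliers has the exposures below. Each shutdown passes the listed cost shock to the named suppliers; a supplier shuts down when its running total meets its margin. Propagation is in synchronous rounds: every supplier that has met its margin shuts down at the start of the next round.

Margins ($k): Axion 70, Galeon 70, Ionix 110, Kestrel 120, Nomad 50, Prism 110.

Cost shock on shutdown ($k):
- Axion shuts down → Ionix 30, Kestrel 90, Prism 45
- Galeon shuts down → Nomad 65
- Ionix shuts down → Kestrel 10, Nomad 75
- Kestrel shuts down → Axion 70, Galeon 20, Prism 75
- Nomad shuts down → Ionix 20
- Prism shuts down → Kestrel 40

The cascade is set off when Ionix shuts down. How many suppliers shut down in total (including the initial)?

Round 1 — Ionix shuts down (initial).
  Kestrel: +10 → 10 < 120
  Nomad: +75 → 75 ≥ 50
Round 2 — Nomad shuts down.
No further shutdowns.

2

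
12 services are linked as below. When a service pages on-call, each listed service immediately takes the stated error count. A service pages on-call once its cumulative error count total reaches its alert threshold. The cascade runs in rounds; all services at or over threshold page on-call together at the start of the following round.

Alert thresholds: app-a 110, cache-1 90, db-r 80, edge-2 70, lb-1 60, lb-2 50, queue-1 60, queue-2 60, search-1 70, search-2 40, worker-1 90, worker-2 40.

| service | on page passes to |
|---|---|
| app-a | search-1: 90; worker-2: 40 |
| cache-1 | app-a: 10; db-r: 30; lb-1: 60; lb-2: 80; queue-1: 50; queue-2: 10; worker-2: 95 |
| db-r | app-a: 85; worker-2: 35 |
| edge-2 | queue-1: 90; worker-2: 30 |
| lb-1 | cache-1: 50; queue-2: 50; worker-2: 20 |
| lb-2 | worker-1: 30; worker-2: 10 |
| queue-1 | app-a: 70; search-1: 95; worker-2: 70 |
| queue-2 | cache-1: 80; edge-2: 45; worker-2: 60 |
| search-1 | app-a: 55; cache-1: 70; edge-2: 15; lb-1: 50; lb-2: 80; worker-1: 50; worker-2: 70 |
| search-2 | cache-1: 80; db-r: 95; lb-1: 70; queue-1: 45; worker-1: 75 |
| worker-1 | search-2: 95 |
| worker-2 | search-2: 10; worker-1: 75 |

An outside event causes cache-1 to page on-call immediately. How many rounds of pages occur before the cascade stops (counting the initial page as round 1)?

Round 1 — cache-1 pages on-call (initial).
  app-a: +10 → 10 < 110
  db-r: +30 → 30 < 80
  lb-1: +60 → 60 ≥ 60
  lb-2: +80 → 80 ≥ 50
  queue-1: +50 → 50 < 60
  queue-2: +10 → 10 < 60
  worker-2: +95 → 95 ≥ 40
Round 2 — lb-1, lb-2, worker-2 page on-call.
  queue-2: +50 → 60 ≥ 60
  search-2: +10 → 10 < 40
  worker-1: +30+75 → 105 ≥ 90
Round 3 — queue-2, worker-1 page on-call.
  edge-2: +45 → 45 < 70
  search-2: +95 → 105 ≥ 40
Round 4 — search-2 pages on-call.
  db-r: +95 → 125 ≥ 80
  queue-1: +45 → 95 ≥ 60
Round 5 — db-r, queue-1 page on-call.
  app-a: +85+70 → 165 ≥ 110
  search-1: +95 → 95 ≥ 70
Round 6 — app-a, search-1 page on-call.
  edge-2: +15 → 60 < 70
No further pages.

6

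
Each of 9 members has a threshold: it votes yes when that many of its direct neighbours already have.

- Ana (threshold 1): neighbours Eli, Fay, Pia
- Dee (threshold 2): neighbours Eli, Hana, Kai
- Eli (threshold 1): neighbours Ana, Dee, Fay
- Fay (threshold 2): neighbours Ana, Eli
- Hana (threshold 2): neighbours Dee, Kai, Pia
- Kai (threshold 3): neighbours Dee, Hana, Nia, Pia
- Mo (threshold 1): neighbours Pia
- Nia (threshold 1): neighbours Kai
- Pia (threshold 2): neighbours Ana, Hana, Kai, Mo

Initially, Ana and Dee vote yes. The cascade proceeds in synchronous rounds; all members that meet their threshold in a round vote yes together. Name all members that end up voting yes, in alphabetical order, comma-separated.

Ana, Dee, Eli, Fay

Round 1 — Ana, Dee vote yes (initial).
Round 2 — checking thresholds:
  Eli: 2 of 3 neighbours ≥ 1, votes yes.
  Fay: 1 of 2 neighbours < 2, below threshold.
  Hana: 1 of 3 neighbours < 2, below threshold.
  Kai: 1 of 4 neighbours < 3, below threshold.
  Pia: 1 of 4 neighbours < 2, below threshold.
Round 3 — checking thresholds:
  Fay: 2 of 2 neighbours ≥ 2, votes yes.
  Hana: 1 of 3 neighbours < 2, below threshold.
  Kai: 1 of 4 neighbours < 3, below threshold.
  Pia: 1 of 4 neighbours < 2, below threshold.
Round 4 — no new yes votes; cascade stops.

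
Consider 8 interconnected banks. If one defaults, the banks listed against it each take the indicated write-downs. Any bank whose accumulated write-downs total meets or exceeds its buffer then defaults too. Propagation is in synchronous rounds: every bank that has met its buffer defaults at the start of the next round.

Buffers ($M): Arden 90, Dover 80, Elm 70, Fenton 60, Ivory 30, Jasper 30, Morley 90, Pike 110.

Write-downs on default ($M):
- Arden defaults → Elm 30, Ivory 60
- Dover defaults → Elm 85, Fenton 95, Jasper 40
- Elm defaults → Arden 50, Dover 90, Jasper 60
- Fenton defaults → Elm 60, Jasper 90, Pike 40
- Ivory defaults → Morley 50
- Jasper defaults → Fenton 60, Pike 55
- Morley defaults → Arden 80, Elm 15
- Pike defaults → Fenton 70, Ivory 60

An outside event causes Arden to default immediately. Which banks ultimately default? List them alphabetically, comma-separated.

Round 1 — Arden defaults (initial).
  Elm: +30 → 30 < 70
  Ivory: +60 → 60 ≥ 30
Round 2 — Ivory defaults.
  Morley: +50 → 50 < 90
No further defaults.

Arden, Ivory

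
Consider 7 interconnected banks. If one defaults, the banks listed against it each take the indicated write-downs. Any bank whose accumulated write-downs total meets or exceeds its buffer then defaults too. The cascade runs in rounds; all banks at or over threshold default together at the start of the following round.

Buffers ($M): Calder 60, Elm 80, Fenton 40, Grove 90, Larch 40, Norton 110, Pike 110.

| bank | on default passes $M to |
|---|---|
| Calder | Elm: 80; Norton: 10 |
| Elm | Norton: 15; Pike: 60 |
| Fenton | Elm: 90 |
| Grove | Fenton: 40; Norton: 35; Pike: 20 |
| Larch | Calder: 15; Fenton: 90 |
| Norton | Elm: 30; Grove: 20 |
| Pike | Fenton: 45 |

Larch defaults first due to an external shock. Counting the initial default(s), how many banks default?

3

Round 1 — Larch defaults (initial).
  Calder: +15 → 15 < 60
  Fenton: +90 → 90 ≥ 40
Round 2 — Fenton defaults.
  Elm: +90 → 90 ≥ 80
Round 3 — Elm defaults.
  Norton: +15 → 15 < 110
  Pike: +60 → 60 < 110
No further defaults.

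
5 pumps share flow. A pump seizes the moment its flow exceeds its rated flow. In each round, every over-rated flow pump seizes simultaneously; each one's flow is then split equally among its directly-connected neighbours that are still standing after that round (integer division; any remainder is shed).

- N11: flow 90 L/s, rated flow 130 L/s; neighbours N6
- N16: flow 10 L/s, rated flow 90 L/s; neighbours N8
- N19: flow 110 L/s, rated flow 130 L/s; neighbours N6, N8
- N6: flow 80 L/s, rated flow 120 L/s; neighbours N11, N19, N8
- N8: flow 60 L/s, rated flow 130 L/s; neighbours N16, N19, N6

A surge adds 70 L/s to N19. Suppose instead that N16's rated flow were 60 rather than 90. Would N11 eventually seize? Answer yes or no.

yes

With N16's rated flow at 60:
Round 1 — N19 at 180 > 130. N19 seizes.
  N19 sheds 180 L/s to N6, N8: 90 each.
    N6: 80+90 = 170 > 120
    N8: 60+90 = 150 > 130
Round 2 — N6, N8 seize.
  N6 sheds 170 L/s to N11: 170 each.
    N11: 90+170 = 260 > 130
  N8 sheds 150 L/s to N16: 150 each.
    N16: 10+150 = 160 > 60
Round 3 — N11, N16 seize.
  N11 sheds 260 L/s: no online neighbours, lost.
  N16 sheds 160 L/s: no online neighbours, lost.
No further seizures.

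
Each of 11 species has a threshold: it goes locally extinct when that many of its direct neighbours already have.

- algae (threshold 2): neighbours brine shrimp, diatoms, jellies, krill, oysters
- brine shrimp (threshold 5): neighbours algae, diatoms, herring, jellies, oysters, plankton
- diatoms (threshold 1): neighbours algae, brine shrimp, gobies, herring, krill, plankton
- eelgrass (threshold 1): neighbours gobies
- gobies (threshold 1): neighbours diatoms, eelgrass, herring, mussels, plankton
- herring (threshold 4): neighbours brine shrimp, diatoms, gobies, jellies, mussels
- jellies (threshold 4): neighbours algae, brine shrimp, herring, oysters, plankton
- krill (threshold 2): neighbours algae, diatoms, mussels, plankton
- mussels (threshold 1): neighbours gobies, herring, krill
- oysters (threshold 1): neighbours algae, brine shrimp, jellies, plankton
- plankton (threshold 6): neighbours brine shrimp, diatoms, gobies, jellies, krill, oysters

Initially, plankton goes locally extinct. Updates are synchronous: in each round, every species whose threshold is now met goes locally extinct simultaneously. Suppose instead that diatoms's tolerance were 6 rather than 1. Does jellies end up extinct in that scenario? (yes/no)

no

With diatoms's tolerance at 6:
Round 1 — plankton goes locally extinct (initial).
Round 2 — checking thresholds:
  brine shrimp: 1 of 6 neighbours < 5, holds.
  diatoms: 1 of 6 neighbours < 6, holds.
  gobies: 1 of 5 neighbours ≥ 1, goes locally extinct.
  jellies: 1 of 5 neighbours < 4, holds.
  krill: 1 of 4 neighbours < 2, holds.
  oysters: 1 of 4 neighbours ≥ 1, goes locally extinct.
Round 3 — checking thresholds:
  algae: 1 of 5 neighbours < 2, holds.
  brine shrimp: 2 of 6 neighbours < 5, holds.
  diatoms: 2 of 6 neighbours < 6, holds.
  eelgrass: 1 of 1 neighbours ≥ 1, goes locally extinct.
  herring: 1 of 5 neighbours < 4, holds.
  jellies: 2 of 5 neighbours < 4, holds.
  krill: 1 of 4 neighbours < 2, holds.
  mussels: 1 of 3 neighbours ≥ 1, goes locally extinct.
Round 4 — checking thresholds:
  algae: 1 of 5 neighbours < 2, holds.
  brine shrimp: 2 of 6 neighbours < 5, holds.
  diatoms: 2 of 6 neighbours < 6, holds.
  herring: 2 of 5 neighbours < 4, holds.
  jellies: 2 of 5 neighbours < 4, holds.
  krill: 2 of 4 neighbours ≥ 2, goes locally extinct.
Round 5 — checking thresholds:
  algae: 2 of 5 neighbours ≥ 2, goes locally extinct.
  brine shrimp: 2 of 6 neighbours < 5, holds.
  diatoms: 3 of 6 neighbours < 6, holds.
  herring: 2 of 5 neighbours < 4, holds.
  jellies: 2 of 5 neighbours < 4, holds.
Round 6 — no new extinctions; cascade stops.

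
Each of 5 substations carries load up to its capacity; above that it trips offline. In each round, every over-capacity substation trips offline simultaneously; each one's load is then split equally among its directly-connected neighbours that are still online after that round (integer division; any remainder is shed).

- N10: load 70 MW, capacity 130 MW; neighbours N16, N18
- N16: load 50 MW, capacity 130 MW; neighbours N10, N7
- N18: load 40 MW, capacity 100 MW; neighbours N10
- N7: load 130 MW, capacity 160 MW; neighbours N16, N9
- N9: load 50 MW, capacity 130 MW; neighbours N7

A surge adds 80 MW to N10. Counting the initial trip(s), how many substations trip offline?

Round 1 — N10 at 150 > 130. N10 trips offline.
  N10 sheds 150 MW to N16, N18: 75 each.
    N16: 50+75 = 125 ≤ 130
    N18: 40+75 = 115 > 100
Round 2 — N18 trips offline.
  N18 sheds 115 MW: no online neighbours, lost.
No further trips.

2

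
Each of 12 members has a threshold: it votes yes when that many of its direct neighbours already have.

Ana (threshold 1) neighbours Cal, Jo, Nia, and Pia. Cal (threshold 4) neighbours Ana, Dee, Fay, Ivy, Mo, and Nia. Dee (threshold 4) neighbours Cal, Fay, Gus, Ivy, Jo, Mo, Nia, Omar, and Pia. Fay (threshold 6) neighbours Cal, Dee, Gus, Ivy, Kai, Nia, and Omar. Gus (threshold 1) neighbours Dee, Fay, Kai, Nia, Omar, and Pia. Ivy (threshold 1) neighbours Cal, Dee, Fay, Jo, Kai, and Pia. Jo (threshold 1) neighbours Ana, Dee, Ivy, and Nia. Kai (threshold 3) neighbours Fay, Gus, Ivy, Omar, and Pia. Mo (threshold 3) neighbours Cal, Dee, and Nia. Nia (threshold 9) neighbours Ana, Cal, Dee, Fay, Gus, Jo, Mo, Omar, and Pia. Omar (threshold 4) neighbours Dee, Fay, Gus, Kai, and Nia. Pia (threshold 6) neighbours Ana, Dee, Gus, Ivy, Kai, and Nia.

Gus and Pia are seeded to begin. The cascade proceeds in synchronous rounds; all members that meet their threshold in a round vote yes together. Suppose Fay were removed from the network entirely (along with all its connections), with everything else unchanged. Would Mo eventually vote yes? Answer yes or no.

no

With Fay removed:
Round 1 — Gus, Pia vote yes (initial).
Round 2 — checking thresholds:
  Ana: 1 of 4 neighbours ≥ 1, votes yes.
  Dee: 2 of 8 neighbours < 4, below threshold.
  Ivy: 1 of 5 neighbours ≥ 1, votes yes.
  Kai: 2 of 4 neighbours < 3, below threshold.
  Nia: 2 of 8 neighbours < 9, below threshold.
  Omar: 1 of 4 neighbours < 4, below threshold.
Round 3 — checking thresholds:
  Cal: 2 of 5 neighbours < 4, below threshold.
  Dee: 3 of 8 neighbours < 4, below threshold.
  Jo: 2 of 4 neighbours ≥ 1, votes yes.
  Kai: 3 of 4 neighbours ≥ 3, votes yes.
  Nia: 3 of 8 neighbours < 9, below threshold.
  Omar: 1 of 4 neighbours < 4, below threshold.
Round 4 — checking thresholds:
  Cal: 2 of 5 neighbours < 4, below threshold.
  Dee: 4 of 8 neighbours ≥ 4, votes yes.
  Nia: 4 of 8 neighbours < 9, below threshold.
  Omar: 2 of 4 neighbours < 4, below threshold.
Round 5 — no new yes votes; cascade stops.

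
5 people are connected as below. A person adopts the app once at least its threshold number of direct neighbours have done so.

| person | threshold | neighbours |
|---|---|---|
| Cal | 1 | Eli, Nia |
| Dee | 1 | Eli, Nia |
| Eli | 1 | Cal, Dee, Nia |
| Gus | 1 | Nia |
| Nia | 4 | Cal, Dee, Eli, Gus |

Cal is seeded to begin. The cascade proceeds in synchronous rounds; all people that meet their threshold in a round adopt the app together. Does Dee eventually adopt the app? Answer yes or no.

Round 1 — Cal adopts the app (initial).
Round 2 — checking thresholds:
  Eli: 1 of 3 neighbours ≥ 1, adopts the app.
  Nia: 1 of 4 neighbours < 4, holds.
Round 3 — checking thresholds:
  Dee: 1 of 2 neighbours ≥ 1, adopts the app.
  Nia: 2 of 4 neighbours < 4, holds.
Round 4 — no new adoptions; cascade stops.

yes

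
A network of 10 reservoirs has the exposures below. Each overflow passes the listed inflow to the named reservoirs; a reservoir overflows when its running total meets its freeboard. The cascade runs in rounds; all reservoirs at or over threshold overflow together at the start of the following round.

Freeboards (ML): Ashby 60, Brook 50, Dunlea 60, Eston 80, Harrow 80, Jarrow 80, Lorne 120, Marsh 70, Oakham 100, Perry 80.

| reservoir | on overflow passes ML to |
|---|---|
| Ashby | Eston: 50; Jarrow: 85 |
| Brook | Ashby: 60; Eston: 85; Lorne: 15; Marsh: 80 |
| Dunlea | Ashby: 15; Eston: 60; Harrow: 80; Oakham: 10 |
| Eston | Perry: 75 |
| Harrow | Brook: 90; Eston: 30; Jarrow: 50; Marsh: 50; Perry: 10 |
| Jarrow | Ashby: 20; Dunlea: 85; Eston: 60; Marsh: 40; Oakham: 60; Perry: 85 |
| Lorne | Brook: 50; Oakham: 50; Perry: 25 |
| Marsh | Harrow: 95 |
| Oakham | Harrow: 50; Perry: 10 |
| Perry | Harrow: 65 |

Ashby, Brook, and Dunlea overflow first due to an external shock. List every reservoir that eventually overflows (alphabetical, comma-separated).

Round 1 — Ashby, Brook, Dunlea overflow (initial).
  Eston: +50+85+60 → 195 ≥ 80
  Harrow: +80 → 80 ≥ 80
  Jarrow: +85 → 85 ≥ 80
  Lorne: +15 → 15 < 120
  Marsh: +80 → 80 ≥ 70
  Oakham: +10 → 10 < 100
Round 2 — Eston, Harrow, Jarrow, Marsh overflow.
  Oakham: +60 → 70 < 100
  Perry: +75+10+85 → 170 ≥ 80
Round 3 — Perry overflows.
No further overflows.

Ashby, Brook, Dunlea, Eston, Harrow, Jarrow, Marsh, Perry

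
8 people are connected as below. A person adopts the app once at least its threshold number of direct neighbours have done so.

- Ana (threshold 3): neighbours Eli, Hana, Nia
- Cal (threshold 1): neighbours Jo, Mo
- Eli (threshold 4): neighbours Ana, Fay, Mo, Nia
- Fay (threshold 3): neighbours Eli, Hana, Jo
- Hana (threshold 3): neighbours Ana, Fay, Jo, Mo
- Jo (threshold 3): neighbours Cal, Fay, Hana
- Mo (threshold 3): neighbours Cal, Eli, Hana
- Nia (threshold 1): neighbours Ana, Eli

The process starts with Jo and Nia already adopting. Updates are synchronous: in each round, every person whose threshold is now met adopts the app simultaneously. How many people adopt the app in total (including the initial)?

Round 1 — Jo, Nia adopt the app (initial).
Round 2 — checking thresholds:
  Ana: 1 of 3 neighbours < 3, not yet.
  Cal: 1 of 2 neighbours ≥ 1, adopts the app.
  Eli: 1 of 4 neighbours < 4, not yet.
  Fay: 1 of 3 neighbours < 3, not yet.
  Hana: 1 of 4 neighbours < 3, not yet.
Round 3 — no new adoptions; cascade stops.

3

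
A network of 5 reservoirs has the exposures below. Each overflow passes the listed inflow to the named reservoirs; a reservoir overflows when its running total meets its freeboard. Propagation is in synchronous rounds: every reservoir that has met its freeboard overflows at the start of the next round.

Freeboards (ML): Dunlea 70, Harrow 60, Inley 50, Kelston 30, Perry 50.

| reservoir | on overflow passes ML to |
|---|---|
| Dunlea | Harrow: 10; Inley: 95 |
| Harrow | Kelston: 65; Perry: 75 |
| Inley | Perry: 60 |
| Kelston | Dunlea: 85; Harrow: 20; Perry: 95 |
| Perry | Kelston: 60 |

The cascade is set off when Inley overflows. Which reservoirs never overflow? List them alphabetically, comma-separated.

Round 1 — Inley overflows (initial).
  Perry: +60 → 60 ≥ 50
Round 2 — Perry overflows.
  Kelston: +60 → 60 ≥ 30
Round 3 — Kelston overflows.
  Dunlea: +85 → 85 ≥ 70
  Harrow: +20 → 20 < 60
Round 4 — Dunlea overflows.
  Harrow: +10 → 30 < 60
No further overflows.

Harrow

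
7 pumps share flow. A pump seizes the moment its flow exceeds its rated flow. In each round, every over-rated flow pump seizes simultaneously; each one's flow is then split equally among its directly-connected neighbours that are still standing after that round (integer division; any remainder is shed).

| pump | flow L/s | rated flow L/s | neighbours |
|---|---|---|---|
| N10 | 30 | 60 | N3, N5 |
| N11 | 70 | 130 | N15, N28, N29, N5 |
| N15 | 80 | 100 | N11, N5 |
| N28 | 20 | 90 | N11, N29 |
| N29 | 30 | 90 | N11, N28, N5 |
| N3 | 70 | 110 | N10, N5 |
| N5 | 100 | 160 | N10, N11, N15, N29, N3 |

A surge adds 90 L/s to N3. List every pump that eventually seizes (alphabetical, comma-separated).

Round 1 — N3 at 160 > 110. N3 seizes.
  N3 sheds 160 L/s to N10, N5: 80 each.
    N10: 30+80 = 110 > 60
    N5: 100+80 = 180 > 160
Round 2 — N10, N5 seize.
  N10 sheds 110 L/s: no online neighbours, lost.
  N5 sheds 180 L/s to N11, N15, N29: 60 each.
    N11: 70+60 = 130 ≤ 130
    N15: 80+60 = 140 > 100
    N29: 30+60 = 90 ≤ 90
Round 3 — N15 seizes.
  N15 sheds 140 L/s to N11: 140 each.
    N11: 130+140 = 270 > 130
Round 4 — N11 seizes.
  N11 sheds 270 L/s to N28, N29: 135 each.
    N28: 20+135 = 155 > 90
    N29: 90+135 = 225 > 90
Round 5 — N28, N29 seize.
  N28 sheds 155 L/s: no online neighbours, lost.
  N29 sheds 225 L/s: no online neighbours, lost.
No further seizures.

N10, N11, N15, N28, N29, N3, N5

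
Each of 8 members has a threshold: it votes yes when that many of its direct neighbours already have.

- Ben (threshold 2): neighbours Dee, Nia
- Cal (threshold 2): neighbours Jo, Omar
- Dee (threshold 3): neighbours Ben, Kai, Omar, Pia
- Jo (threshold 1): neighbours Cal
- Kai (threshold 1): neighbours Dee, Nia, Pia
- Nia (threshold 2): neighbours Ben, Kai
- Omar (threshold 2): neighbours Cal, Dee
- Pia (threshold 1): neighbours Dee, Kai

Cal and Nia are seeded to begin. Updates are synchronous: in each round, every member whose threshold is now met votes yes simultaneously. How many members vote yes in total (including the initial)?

5

Round 1 — Cal, Nia vote yes (initial).
Round 2 — checking thresholds:
  Ben: 1 of 2 neighbours < 2, holds.
  Jo: 1 of 1 neighbours ≥ 1, votes yes.
  Kai: 1 of 3 neighbours ≥ 1, votes yes.
  Omar: 1 of 2 neighbours < 2, holds.
Round 3 — checking thresholds:
  Ben: 1 of 2 neighbours < 2, holds.
  Dee: 1 of 4 neighbours < 3, holds.
  Omar: 1 of 2 neighbours < 2, holds.
  Pia: 1 of 2 neighbours ≥ 1, votes yes.
Round 4 — no new yes votes; cascade stops.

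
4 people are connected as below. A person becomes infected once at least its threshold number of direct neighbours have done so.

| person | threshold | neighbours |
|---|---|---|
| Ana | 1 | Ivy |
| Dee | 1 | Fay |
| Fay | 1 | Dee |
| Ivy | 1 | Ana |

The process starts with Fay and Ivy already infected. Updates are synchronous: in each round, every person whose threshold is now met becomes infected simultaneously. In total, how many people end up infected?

4

Round 1 — Fay, Ivy become infected (initial).
Round 2 — checking thresholds:
  Ana: 1 of 1 neighbours ≥ 1, becomes infected.
  Dee: 1 of 1 neighbours ≥ 1, becomes infected.
Round 3 — no new infections; cascade stops.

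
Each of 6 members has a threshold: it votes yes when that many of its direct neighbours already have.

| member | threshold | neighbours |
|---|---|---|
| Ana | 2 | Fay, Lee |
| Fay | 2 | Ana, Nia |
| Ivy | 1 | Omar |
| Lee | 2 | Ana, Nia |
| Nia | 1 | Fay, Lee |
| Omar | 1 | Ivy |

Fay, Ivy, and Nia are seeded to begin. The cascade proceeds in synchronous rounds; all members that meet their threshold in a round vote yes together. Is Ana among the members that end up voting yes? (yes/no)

Round 1 — Fay, Ivy, Nia vote yes (initial).
Round 2 — checking thresholds:
  Ana: 1 of 2 neighbours < 2, holds.
  Lee: 1 of 2 neighbours < 2, holds.
  Omar: 1 of 1 neighbours ≥ 1, votes yes.
Round 3 — no new yes votes; cascade stops.

no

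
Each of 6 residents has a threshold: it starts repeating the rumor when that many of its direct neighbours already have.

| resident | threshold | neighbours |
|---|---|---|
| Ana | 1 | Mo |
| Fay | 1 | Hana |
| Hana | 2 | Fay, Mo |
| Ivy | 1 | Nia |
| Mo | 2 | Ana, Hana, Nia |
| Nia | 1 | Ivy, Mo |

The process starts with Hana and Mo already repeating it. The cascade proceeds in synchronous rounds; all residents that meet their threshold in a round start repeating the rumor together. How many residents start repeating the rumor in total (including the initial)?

Round 1 — Hana, Mo start repeating the rumor (initial).
Round 2 — checking thresholds:
  Ana: 1 of 1 neighbours ≥ 1, starts repeating the rumor.
  Fay: 1 of 1 neighbours ≥ 1, starts repeating the rumor.
  Nia: 1 of 2 neighbours ≥ 1, starts repeating the rumor.
Round 3 — checking thresholds:
  Ivy: 1 of 1 neighbours ≥ 1, starts repeating the rumor.
Round 4 — no new spreads; cascade stops.

6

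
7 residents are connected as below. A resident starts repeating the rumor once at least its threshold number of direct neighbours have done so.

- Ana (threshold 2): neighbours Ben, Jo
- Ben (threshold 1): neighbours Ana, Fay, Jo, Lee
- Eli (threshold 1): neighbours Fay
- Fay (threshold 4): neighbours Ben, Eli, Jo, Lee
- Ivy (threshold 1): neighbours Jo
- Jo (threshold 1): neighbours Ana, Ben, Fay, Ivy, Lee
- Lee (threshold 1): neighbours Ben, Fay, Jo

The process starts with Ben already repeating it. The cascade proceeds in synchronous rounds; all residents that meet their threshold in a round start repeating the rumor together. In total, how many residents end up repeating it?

5

Round 1 — Ben starts repeating the rumor (initial).
Round 2 — checking thresholds:
  Ana: 1 of 2 neighbours < 2, below threshold.
  Fay: 1 of 4 neighbours < 4, below threshold.
  Jo: 1 of 5 neighbours ≥ 1, starts repeating the rumor.
  Lee: 1 of 3 neighbours ≥ 1, starts repeating the rumor.
Round 3 — checking thresholds:
  Ana: 2 of 2 neighbours ≥ 2, starts repeating the rumor.
  Fay: 3 of 4 neighbours < 4, below threshold.
  Ivy: 1 of 1 neighbours ≥ 1, starts repeating the rumor.
Round 4 — no new spreads; cascade stops.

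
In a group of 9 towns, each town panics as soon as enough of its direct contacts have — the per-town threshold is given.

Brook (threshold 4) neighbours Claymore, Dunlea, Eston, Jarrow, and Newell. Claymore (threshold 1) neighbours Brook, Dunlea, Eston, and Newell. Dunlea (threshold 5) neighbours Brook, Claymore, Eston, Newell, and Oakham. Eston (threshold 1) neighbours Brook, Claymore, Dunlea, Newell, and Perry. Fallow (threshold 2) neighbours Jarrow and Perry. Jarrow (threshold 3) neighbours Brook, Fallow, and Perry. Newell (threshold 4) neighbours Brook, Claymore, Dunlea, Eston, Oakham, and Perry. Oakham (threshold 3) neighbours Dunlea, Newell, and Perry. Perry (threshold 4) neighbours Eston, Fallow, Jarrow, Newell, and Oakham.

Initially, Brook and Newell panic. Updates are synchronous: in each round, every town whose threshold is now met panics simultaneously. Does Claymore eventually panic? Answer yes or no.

yes

Round 1 — Brook, Newell panic (initial).
Round 2 — checking thresholds:
  Claymore: 2 of 4 neighbours ≥ 1, panics.
  Dunlea: 2 of 5 neighbours < 5, below threshold.
  Eston: 2 of 5 neighbours ≥ 1, panics.
  Jarrow: 1 of 3 neighbours < 3, below threshold.
  Oakham: 1 of 3 neighbours < 3, below threshold.
  Perry: 1 of 5 neighbours < 4, below threshold.
Round 3 — no new panics; cascade stops.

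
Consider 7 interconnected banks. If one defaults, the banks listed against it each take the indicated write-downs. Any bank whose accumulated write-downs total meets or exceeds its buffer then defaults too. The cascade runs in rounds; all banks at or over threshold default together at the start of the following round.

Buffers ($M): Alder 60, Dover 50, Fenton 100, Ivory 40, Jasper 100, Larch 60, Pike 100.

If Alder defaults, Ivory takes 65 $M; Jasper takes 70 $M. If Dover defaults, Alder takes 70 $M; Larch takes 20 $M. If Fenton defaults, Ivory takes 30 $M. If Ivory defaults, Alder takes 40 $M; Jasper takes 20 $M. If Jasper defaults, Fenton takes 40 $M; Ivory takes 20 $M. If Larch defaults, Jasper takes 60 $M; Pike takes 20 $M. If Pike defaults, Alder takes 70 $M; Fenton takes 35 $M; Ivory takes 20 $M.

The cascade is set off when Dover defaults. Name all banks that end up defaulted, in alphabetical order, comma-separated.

Round 1 — Dover defaults (initial).
  Alder: +70 → 70 ≥ 60
  Larch: +20 → 20 < 60
Round 2 — Alder defaults.
  Ivory: +65 → 65 ≥ 40
  Jasper: +70 → 70 < 100
Round 3 — Ivory defaults.
  Jasper: +20 → 90 < 100
No further defaults.

Alder, Dover, Ivory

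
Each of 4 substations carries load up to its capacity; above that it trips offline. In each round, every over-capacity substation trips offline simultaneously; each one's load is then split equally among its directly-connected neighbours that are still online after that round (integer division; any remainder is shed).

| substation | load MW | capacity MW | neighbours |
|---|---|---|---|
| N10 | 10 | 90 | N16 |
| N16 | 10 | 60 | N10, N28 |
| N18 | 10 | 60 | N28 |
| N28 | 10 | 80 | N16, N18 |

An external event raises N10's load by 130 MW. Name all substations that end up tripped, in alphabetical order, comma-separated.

N10, N16, N18, N28

Round 1 — N10 at 140 > 90. N10 trips offline.
  N10 sheds 140 MW to N16: 140 each.
    N16: 10+140 = 150 > 60
Round 2 — N16 trips offline.
  N16 sheds 150 MW to N28: 150 each.
    N28: 10+150 = 160 > 80
Round 3 — N28 trips offline.
  N28 sheds 160 MW to N18: 160 each.
    N18: 10+160 = 170 > 60
Round 4 — N18 trips offline.
  N18 sheds 170 MW: no online neighbours, lost.
No further trips.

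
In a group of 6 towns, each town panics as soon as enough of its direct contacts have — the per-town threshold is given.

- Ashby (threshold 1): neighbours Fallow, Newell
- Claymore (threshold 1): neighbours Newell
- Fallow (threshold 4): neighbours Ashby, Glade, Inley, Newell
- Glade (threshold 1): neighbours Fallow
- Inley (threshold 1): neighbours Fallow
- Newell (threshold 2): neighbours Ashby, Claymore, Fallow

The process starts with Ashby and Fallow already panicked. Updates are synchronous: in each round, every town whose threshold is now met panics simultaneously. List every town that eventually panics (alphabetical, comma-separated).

Round 1 — Ashby, Fallow panic (initial).
Round 2 — checking thresholds:
  Glade: 1 of 1 neighbours ≥ 1, panics.
  Inley: 1 of 1 neighbours ≥ 1, panics.
  Newell: 2 of 3 neighbours ≥ 2, panics.
Round 3 — checking thresholds:
  Claymore: 1 of 1 neighbours ≥ 1, panics.
Round 4 — no new panics; cascade stops.

Ashby, Claymore, Fallow, Glade, Inley, Newell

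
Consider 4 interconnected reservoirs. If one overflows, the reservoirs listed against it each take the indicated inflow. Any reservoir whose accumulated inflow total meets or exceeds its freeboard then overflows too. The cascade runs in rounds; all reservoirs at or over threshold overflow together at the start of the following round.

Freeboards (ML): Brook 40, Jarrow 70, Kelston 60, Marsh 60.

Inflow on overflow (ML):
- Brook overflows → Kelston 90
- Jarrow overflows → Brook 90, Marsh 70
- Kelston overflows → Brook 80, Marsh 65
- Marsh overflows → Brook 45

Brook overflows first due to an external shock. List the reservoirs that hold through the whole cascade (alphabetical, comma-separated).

Round 1 — Brook overflows (initial).
  Kelston: +90 → 90 ≥ 60
Round 2 — Kelston overflows.
  Marsh: +65 → 65 ≥ 60
Round 3 — Marsh overflows.
No further overflows.

Jarrow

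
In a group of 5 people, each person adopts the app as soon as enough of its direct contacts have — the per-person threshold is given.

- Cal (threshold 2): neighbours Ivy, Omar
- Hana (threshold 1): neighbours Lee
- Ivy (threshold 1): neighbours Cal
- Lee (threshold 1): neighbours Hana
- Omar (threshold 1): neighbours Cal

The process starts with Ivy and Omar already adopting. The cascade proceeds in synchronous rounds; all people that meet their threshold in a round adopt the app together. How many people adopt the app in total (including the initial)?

3

Round 1 — Ivy, Omar adopt the app (initial).
Round 2 — checking thresholds:
  Cal: 2 of 2 neighbours ≥ 2, adopts the app.
Round 3 — no new adoptions; cascade stops.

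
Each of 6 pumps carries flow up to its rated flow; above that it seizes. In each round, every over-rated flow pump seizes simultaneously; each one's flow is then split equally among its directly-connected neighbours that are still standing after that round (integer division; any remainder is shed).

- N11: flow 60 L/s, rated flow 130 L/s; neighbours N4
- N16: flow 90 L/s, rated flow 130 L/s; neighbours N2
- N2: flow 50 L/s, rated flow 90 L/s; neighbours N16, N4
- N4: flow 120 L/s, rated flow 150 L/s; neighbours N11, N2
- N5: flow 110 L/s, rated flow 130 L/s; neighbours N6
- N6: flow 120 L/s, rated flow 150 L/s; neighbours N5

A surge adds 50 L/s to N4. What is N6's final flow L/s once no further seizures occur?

Round 1 — N4 at 170 > 150. N4 seizes.
  N4 sheds 170 L/s to N11, N2: 85 each.
    N11: 60+85 = 145 > 130
    N2: 50+85 = 135 > 90
Round 2 — N11, N2 seize.
  N11 sheds 145 L/s: no online neighbours, lost.
  N2 sheds 135 L/s to N16: 135 each.
    N16: 90+135 = 225 > 130
Round 3 — N16 seizes.
  N16 sheds 225 L/s: no online neighbours, lost.
No further seizures.

120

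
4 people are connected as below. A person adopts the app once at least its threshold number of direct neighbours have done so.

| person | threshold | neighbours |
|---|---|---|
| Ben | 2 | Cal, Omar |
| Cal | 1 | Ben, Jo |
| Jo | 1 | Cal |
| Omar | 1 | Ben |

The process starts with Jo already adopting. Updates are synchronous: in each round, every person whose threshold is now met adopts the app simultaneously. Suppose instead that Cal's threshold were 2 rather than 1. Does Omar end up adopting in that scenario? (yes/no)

With Cal's threshold at 2:
Round 1 — Jo adopts the app (initial).
Round 2 — no new adoptions; cascade stops.

no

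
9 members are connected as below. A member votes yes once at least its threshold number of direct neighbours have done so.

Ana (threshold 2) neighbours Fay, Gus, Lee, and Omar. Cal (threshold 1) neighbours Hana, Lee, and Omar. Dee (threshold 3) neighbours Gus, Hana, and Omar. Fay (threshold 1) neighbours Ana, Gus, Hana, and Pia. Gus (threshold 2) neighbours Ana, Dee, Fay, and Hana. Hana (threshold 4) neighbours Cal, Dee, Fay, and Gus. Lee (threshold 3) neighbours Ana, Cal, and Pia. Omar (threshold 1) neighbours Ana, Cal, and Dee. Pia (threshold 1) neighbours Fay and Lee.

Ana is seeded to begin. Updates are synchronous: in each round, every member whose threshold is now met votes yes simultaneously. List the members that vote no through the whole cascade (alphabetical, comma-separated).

Round 1 — Ana votes yes (initial).
Round 2 — checking thresholds:
  Fay: 1 of 4 neighbours ≥ 1, votes yes.
  Gus: 1 of 4 neighbours < 2, below threshold.
  Lee: 1 of 3 neighbours < 3, below threshold.
  Omar: 1 of 3 neighbours ≥ 1, votes yes.
Round 3 — checking thresholds:
  Cal: 1 of 3 neighbours ≥ 1, votes yes.
  Dee: 1 of 3 neighbours < 3, below threshold.
  Gus: 2 of 4 neighbours ≥ 2, votes yes.
  Hana: 1 of 4 neighbours < 4, below threshold.
  Lee: 1 of 3 neighbours < 3, below threshold.
  Pia: 1 of 2 neighbours ≥ 1, votes yes.
Round 4 — checking thresholds:
  Dee: 2 of 3 neighbours < 3, below threshold.
  Hana: 3 of 4 neighbours < 4, below threshold.
  Lee: 3 of 3 neighbours ≥ 3, votes yes.
Round 5 — no new yes votes; cascade stops.

Dee, Hana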